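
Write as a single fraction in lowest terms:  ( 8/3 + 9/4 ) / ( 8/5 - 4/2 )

-295/24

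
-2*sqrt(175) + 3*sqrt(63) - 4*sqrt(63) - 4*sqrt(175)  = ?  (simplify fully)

-33*sqrt(7)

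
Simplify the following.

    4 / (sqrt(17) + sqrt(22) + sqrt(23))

Group as (sqrt(17) + sqrt(23)) + sqrt(22); multiply by (sqrt(17) + sqrt(23)) - sqrt(22), then rationalise the remaining surd.

(-sqrt(8602) + 8*sqrt(23) + 9*sqrt(22) + 14*sqrt(17))/155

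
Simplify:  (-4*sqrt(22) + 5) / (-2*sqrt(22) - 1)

(-14*sqrt(22) + 181)/87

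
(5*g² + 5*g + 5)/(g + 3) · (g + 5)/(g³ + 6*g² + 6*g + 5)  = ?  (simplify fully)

5/(g + 3)

Factor: 5*g² + 5*g + 5 = 5·(g² + g + 1);  g³ + 6*g² + 6*g + 5 = (g² + g + 1)·(g + 5)
Cancel the common factors (g² + g + 1), (g + 5).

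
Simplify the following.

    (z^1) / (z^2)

1/z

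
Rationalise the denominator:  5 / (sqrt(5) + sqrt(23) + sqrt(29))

Group as (sqrt(5) + sqrt(23)) + sqrt(29); multiply by (sqrt(5) + sqrt(23)) - sqrt(29), then rationalise the remaining surd.

(-10*sqrt(3335) - 5*sqrt(29) + 55*sqrt(23) + 235*sqrt(5))/459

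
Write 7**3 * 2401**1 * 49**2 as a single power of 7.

7**11

7**3 = 7**3; 2401**1 = 7**4; 49**2 = 7**4
Combine exponents: 7**11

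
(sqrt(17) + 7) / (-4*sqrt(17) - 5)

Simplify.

(-23*sqrt(17) - 33)/247

Multiply numerator and denominator by -5 + 4*sqrt(17).
Denominator becomes -247; numerator becomes 33 + 23*sqrt(17).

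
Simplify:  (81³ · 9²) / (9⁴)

3^8

81³ = 3^12; 9² = 3^4; 9⁴ = 3^8
Combine exponents: 3^8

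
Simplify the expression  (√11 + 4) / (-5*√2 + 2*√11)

Multiply numerator and denominator by 2*√11 + 5*√2.
Denominator becomes -6; numerator becomes 22 + 5*√22 + 8*√11 + 20*√2.

(-20*√2 - 8*√11 - 5*√22 - 22)/6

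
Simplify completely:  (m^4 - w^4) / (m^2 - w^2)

m^2 + w^2

Factor m^4 - w^4 and cancel (m^2 - w^2).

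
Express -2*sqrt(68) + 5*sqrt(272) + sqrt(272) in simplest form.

20*sqrt(17)

2*sqrt(68) = 4*sqrt(17); 5*sqrt(272) = 20*sqrt(17); sqrt(272) = 4*sqrt(17)
Combine: (-4 + 20 + 4)·sqrt(17) = 20*sqrt(17)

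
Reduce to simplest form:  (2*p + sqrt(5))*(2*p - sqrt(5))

(2*p)^2 - (sqrt(5))^2 = 4*p^2 - 5.

4*p^2 - 5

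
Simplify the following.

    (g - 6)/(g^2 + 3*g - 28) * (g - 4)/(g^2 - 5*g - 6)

1/(g^2 + 8*g + 7)

Factor: g^2 + 3*g - 28 = (g + 7)*(g - 4);  g^2 - 5*g - 6 = (g - 6)*(g + 1)
Cancel the common factors (g - 4), (g - 6).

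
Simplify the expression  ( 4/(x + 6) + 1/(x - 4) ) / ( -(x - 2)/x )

Numerator: 4/(x + 6) + 1/(x - 4) = (5*x - 10)/(x^2 + 2*x - 24)
Denominator: -(x - 2)/x = (-x + 2)/x
Divide: ((5*x - 10)/(x^2 + 2*x - 24)) · (x/(-x + 2)) = -5*x/(x^2 + 2*x - 24)

-5*x/(x^2 + 2*x - 24)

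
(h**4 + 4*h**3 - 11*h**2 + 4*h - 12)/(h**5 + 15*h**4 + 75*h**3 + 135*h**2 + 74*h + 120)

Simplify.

(h - 2)/(h**2 + 9*h + 20)

Factor: h**4 + 4*h**3 - 11*h**2 + 4*h - 12 = (h - 2)*(h + 6)*(h**2 + 1);  h**5 + 15*h**4 + 75*h**3 + 135*h**2 + 74*h + 120 = (h + 4)*(h**2 + 1)*(h + 5)*(h + 6)
Cancel the common factors (h**2 + 1), (h + 6).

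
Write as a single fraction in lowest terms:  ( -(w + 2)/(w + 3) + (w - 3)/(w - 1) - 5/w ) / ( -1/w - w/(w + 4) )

Numerator: -(w + 2)/(w + 3) + (w - 3)/(w - 1) - 5/w = (-6*w² - 17*w + 15)/(w³ + 2*w² - 3*w)
Denominator: -1/w - w/(w + 4) = (-w² - w - 4)/(w² + 4*w)
Divide: ((-6*w² - 17*w + 15)/(w³ + 2*w² - 3*w)) · ((w² + 4*w)/(-w² - w - 4)) = (6*w³ + 41*w² + 53*w - 60)/(w⁴ + 3*w³ + 3*w² + 5*w - 12)

(6*w³ + 41*w² + 53*w - 60)/(w⁴ + 3*w³ + 3*w² + 5*w - 12)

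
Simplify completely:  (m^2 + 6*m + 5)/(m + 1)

m + 5

Factor: m^2 + 6*m + 5 = (m + 1)*(m + 5)
Cancel the common factor (m + 1).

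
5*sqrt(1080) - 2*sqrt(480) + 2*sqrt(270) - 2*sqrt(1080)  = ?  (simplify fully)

5*sqrt(1080) = 30*sqrt(30); 2*sqrt(480) = 8*sqrt(30); 2*sqrt(270) = 6*sqrt(30); 2*sqrt(1080) = 12*sqrt(30)
Combine: (30 - 8 + 6 - 12)·sqrt(30) = 16*sqrt(30)

16*sqrt(30)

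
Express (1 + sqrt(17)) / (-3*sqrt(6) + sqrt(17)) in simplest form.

(-3*sqrt(102) - 17 - 3*sqrt(6) - sqrt(17))/37

Multiply numerator and denominator by sqrt(17) + 3*sqrt(6).
Denominator becomes -37; numerator becomes sqrt(17) + 3*sqrt(6) + 17 + 3*sqrt(102).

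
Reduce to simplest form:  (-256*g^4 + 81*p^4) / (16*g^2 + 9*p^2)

-16*g^2 + 9*p^2

Factor (3*p)^4 - (4*g)^4 and cancel (16*g^2 + 9*p^2).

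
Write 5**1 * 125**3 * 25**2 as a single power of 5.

5**1 = 5**1; 125**3 = 5**9; 25**2 = 5**4
Combine exponents: 5**14

5**14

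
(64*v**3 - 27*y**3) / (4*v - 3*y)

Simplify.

(4*v)**3 - (3*y)**3 = (4*v - 3*y)(16*v**2 + 12*v*y + 9*y**2).

16*v**2 + 12*v*y + 9*y**2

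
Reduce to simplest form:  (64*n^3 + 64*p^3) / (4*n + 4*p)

16*n^2 - 16*n*p + 16*p^2

Apply the sum-of-cubes factorisation and cancel (4*n + 4*p).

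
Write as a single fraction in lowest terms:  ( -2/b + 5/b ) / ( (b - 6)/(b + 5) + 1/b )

(3*b + 15)/(b^2 - 5*b + 5)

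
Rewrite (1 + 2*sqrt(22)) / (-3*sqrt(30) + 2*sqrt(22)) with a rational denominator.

Multiply numerator and denominator by 2*sqrt(22) + 3*sqrt(30).
Denominator becomes -182; numerator becomes 2*sqrt(22) + 3*sqrt(30) + 88 + 12*sqrt(165).

(-12*sqrt(165) - 88 - 3*sqrt(30) - 2*sqrt(22))/182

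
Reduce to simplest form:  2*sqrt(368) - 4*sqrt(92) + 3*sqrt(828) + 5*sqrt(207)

33*sqrt(23)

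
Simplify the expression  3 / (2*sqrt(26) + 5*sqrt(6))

(-6*sqrt(26) + 15*sqrt(6))/46

Multiply numerator and denominator by -2*sqrt(26) + 5*sqrt(6).
Denominator becomes 46; numerator becomes -6*sqrt(26) + 15*sqrt(6).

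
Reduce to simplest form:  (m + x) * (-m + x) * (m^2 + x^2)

Pair the conjugate factors: (x+m)(x-m) = -m^2 + x^2, then repeat with the next factor.

-m^4 + x^4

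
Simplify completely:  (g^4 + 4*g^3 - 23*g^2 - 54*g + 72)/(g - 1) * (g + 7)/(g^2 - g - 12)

Factor: g^4 + 4*g^3 - 23*g^2 - 54*g + 72 = (g + 3)*(g + 6)*(g - 4)*(g - 1);  g^2 - g - 12 = (g + 3)*(g - 4)
Cancel the common factors (g + 3), (g - 4), (g - 1).

g^2 + 13*g + 42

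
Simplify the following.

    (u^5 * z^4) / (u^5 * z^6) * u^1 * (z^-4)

Quotient: (z^-2)
Multiply by u^1 * (z^-4): add exponents.

u/z^6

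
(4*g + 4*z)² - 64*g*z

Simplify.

16*(g - z)²

After expansion: 16*g² - 32*g*z + 16*z² — a perfect-square trinomial.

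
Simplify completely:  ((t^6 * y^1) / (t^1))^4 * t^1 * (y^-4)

t^21

Inside the bracket: t^5 * y^1
Raise to the power 4: t^20 * y^4
Multiply by t^1 * (y^-4): add exponents.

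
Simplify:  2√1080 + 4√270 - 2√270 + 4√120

2√1080 = 12*√30; 4√270 = 12*√30; 2√270 = 6*√30; 4√120 = 8*√30
Combine: (12 + 12 - 6 + 8)·√30 = 26*√30

26*√30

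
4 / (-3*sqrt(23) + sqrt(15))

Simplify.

(-3*sqrt(23) - sqrt(15))/48

Multiply numerator and denominator by sqrt(15) + 3*sqrt(23).
Denominator becomes -192; numerator becomes 4*sqrt(15) + 12*sqrt(23).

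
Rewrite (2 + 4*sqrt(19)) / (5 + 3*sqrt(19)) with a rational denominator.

(-7*sqrt(19) + 109)/73

Multiply numerator and denominator by -3*sqrt(19) + 5.
Denominator becomes -146; numerator becomes -218 + 14*sqrt(19).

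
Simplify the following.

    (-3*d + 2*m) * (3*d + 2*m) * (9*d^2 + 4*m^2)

-81*d^4 + 16*m^4

Pair the conjugate factors: ((2*m)+(3*d))((2*m)-(3*d)) = -9*d^2 + 4*m^2, then repeat with the next factor.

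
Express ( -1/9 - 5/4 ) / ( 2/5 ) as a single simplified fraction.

-245/72

Numerator: -1/9 - 5/4 = -49/36
Denominator: 2/5 = 2/5
Divide: (-49/36) · (5/2) = -245/72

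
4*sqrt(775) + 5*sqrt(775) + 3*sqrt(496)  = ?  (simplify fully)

57*sqrt(31)

4*sqrt(775) = 20*sqrt(31); 5*sqrt(775) = 25*sqrt(31); 3*sqrt(496) = 12*sqrt(31)
Combine: (20 + 25 + 12)·sqrt(31) = 57*sqrt(31)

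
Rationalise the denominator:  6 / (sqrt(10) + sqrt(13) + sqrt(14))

Group as (sqrt(10) + sqrt(13)) + sqrt(14); multiply by (sqrt(10) + sqrt(13)) - sqrt(14), then rationalise the remaining surd.

(-24*sqrt(455) + 54*sqrt(14) + 66*sqrt(13) + 102*sqrt(10))/439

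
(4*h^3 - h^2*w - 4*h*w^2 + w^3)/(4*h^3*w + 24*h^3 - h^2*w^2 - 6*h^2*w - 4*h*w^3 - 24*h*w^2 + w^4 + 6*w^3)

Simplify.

1/(w + 6)

Factor: 4*h^3 - h^2*w - 4*h*w^2 + w^3 = (h + w)*(-h + w)*(-4*h + w);  4*h^3*w + 24*h^3 - h^2*w^2 - 6*h^2*w - 4*h*w^3 - 24*h*w^2 + w^4 + 6*w^3 = (-h + w)*(w + 6)*(h + w)*(-4*h + w)
Cancel the common factors (h + w), (-h + w), (-4*h + w).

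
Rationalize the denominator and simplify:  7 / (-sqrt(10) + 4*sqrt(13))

Multiply numerator and denominator by sqrt(10) + 4*sqrt(13).
Denominator becomes 198; numerator becomes 7*sqrt(10) + 28*sqrt(13).

(7*sqrt(10) + 28*sqrt(13))/198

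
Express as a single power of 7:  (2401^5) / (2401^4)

7^4

2401^5 = 7^20; 2401^4 = 7^16
Combine exponents: 7^4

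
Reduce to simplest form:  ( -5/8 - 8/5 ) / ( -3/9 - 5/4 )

Numerator: -5/8 - 8/5 = -89/40
Denominator: -3/9 - 5/4 = -19/12
Divide: (-89/40) · (-12/19) = 267/190

267/190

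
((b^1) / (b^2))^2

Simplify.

b^(-2)

Inside the bracket: (b^-1)
Raise to the power 2: (b^-2)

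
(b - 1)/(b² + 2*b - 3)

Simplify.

1/(b + 3)

Factor: b² + 2*b - 3 = (b + 3)·(b - 1)
Cancel the common factor (b - 1).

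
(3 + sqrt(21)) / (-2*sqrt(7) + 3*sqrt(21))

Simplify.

(6*sqrt(7) + 14*sqrt(3) + 9*sqrt(21) + 63)/161

Multiply numerator and denominator by 2*sqrt(7) + 3*sqrt(21).
Denominator becomes 161; numerator becomes 6*sqrt(7) + 14*sqrt(3) + 9*sqrt(21) + 63.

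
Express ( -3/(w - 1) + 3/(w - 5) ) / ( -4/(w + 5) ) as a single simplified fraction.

Numerator: -3/(w - 1) + 3/(w - 5) = 12/(w**2 - 6*w + 5)
Denominator: -4/(w + 5) = -4/(w + 5)
Divide: (12/(w**2 - 6*w + 5)) · (-w/4 - 5/4) = (-3*w - 15)/(w**2 - 6*w + 5)

(-3*w - 15)/(w**2 - 6*w + 5)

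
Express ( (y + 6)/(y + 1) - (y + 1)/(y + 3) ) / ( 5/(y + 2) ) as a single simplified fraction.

(7*y^2 + 31*y + 34)/(5*y^2 + 20*y + 15)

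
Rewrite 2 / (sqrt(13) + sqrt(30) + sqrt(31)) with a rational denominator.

(-sqrt(12090) + 6*sqrt(31) + 7*sqrt(30) + 24*sqrt(13))/354

Group as (sqrt(13) + sqrt(31)) + sqrt(30); multiply by (sqrt(13) + sqrt(31)) - sqrt(30), then rationalise the remaining surd.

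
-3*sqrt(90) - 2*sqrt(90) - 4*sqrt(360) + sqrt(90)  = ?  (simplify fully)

3*sqrt(90) = 9*sqrt(10); 2*sqrt(90) = 6*sqrt(10); 4*sqrt(360) = 24*sqrt(10); sqrt(90) = 3*sqrt(10)
Combine: (-9 - 6 - 24 + 3)·sqrt(10) = -36*sqrt(10)

-36*sqrt(10)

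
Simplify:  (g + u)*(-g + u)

Difference of squares with P = u, Q = g.

-g^2 + u^2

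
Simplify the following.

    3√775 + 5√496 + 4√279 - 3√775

32*√31

3√775 = 15*√31; 5√496 = 20*√31; 4√279 = 12*√31; 3√775 = 15*√31
Combine: (15 + 20 + 12 - 15)·√31 = 32*√31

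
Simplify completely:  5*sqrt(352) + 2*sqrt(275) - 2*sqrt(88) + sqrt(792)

10*sqrt(11) + 22*sqrt(22)

5*sqrt(352) = 20*sqrt(22); 2*sqrt(275) = 10*sqrt(11); 2*sqrt(88) = 4*sqrt(22); sqrt(792) = 6*sqrt(22)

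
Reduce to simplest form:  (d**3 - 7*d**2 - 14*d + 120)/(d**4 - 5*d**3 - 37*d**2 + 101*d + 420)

Factor: d**3 - 7*d**2 - 14*d + 120 = (d - 5)*(d + 4)*(d - 6);  d**4 - 5*d**3 - 37*d**2 + 101*d + 420 = (d + 4)*(d - 7)*(d + 3)*(d - 5)
Cancel the common factors (d - 5), (d + 4).

(d - 6)/(d**2 - 4*d - 21)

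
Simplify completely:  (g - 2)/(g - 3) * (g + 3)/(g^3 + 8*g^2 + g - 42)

1/(g^2 + 4*g - 21)

Factor: g^3 + 8*g^2 + g - 42 = (g + 7)*(g + 3)*(g - 2)
Cancel the common factors (g + 3), (g - 2).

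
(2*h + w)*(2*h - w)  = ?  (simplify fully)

4*h^2 - w^2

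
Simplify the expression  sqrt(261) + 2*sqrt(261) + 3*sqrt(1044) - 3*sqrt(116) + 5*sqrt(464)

sqrt(261) = 3*sqrt(29); 2*sqrt(261) = 6*sqrt(29); 3*sqrt(1044) = 18*sqrt(29); 3*sqrt(116) = 6*sqrt(29); 5*sqrt(464) = 20*sqrt(29)
Combine: (3 + 6 + 18 - 6 + 20)·sqrt(29) = 41*sqrt(29)

41*sqrt(29)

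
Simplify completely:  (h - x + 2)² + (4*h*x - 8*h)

Expanding gives h² + 2*h*x - 4*h + x² - 4*x + 4, a perfect square.

(h + x - 2)²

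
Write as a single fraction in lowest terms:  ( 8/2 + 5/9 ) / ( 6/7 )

287/54

Numerator: 8/2 + 5/9 = 41/9
Denominator: 6/7 = 6/7
Divide: (41/9) · (7/6) = 287/54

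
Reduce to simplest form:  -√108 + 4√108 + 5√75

√108 = 6*√3; 4√108 = 24*√3; 5√75 = 25*√3
Combine: (-6 + 24 + 25)·√3 = 43*√3

43*√3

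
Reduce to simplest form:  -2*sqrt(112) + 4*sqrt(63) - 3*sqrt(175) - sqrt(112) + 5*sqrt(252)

15*sqrt(7)

2*sqrt(112) = 8*sqrt(7); 4*sqrt(63) = 12*sqrt(7); 3*sqrt(175) = 15*sqrt(7); sqrt(112) = 4*sqrt(7); 5*sqrt(252) = 30*sqrt(7)
Combine: (-8 + 12 - 15 - 4 + 30)·sqrt(7) = 15*sqrt(7)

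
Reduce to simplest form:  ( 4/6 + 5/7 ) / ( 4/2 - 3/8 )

232/273

Numerator: 4/6 + 5/7 = 29/21
Denominator: 4/2 - 3/8 = 13/8
Divide: (29/21) · (8/13) = 232/273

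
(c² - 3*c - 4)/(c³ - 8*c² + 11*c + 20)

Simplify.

1/(c - 5)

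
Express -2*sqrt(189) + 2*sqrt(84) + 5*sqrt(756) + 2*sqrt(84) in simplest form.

2*sqrt(189) = 6*sqrt(21); 2*sqrt(84) = 4*sqrt(21); 5*sqrt(756) = 30*sqrt(21); 2*sqrt(84) = 4*sqrt(21)
Combine: (-6 + 4 + 30 + 4)·sqrt(21) = 32*sqrt(21)

32*sqrt(21)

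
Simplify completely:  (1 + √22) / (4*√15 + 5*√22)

(-4*√330 - 4*√15 + 5*√22 + 110)/310

Multiply numerator and denominator by -4*√15 + 5*√22.
Denominator becomes 310; numerator becomes -4*√330 - 4*√15 + 5*√22 + 110.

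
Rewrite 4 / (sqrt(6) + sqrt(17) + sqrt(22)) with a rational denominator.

Group as (sqrt(17) + sqrt(22)) + sqrt(6); multiply by (sqrt(17) + sqrt(22)) - sqrt(6), then rationalise the remaining surd.

(-16*sqrt(561) + 4*sqrt(22) + 44*sqrt(17) + 132*sqrt(6))/407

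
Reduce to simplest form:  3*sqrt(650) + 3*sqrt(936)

33*sqrt(26)

3*sqrt(650) = 15*sqrt(26); 3*sqrt(936) = 18*sqrt(26)
Combine: (15 + 18)·sqrt(26) = 33*sqrt(26)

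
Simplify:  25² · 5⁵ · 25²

25² = 5^4; 5⁵ = 5^5; 25² = 5^4
Combine exponents: 5^13

5^13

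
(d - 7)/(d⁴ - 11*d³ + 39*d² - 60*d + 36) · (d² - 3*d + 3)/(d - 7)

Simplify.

1/(d² - 8*d + 12)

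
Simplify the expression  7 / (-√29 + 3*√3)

(-7*√29 - 21*√3)/2

Multiply numerator and denominator by 3*√3 + √29.
Denominator becomes -2; numerator becomes 21*√3 + 7*√29.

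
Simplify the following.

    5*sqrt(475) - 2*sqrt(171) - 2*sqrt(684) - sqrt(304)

5*sqrt(475) = 25*sqrt(19); 2*sqrt(171) = 6*sqrt(19); 2*sqrt(684) = 12*sqrt(19); sqrt(304) = 4*sqrt(19)
Combine: (25 - 6 - 12 - 4)·sqrt(19) = 3*sqrt(19)

3*sqrt(19)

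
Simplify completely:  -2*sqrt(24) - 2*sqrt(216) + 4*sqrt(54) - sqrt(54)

-7*sqrt(6)

2*sqrt(24) = 4*sqrt(6); 2*sqrt(216) = 12*sqrt(6); 4*sqrt(54) = 12*sqrt(6); sqrt(54) = 3*sqrt(6)
Combine: (-4 - 12 + 12 - 3)·sqrt(6) = -7*sqrt(6)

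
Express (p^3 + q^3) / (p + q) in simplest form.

p^2 - p*q + q^2

q^3 + p^3 = (p + q)(p^2 - p*q + q^2).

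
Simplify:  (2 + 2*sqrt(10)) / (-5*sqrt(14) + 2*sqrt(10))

Multiply numerator and denominator by 2*sqrt(10) + 5*sqrt(14).
Denominator becomes -310; numerator becomes 4*sqrt(10) + 10*sqrt(14) + 40 + 20*sqrt(35).

(-10*sqrt(35) - 20 - 5*sqrt(14) - 2*sqrt(10))/155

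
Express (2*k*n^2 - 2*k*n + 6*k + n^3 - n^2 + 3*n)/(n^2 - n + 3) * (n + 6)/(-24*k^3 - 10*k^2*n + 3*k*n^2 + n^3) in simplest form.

(-n - 6)/(12*k^2 - k*n - n^2)

Factor: 2*k*n^2 - 2*k*n + 6*k + n^3 - n^2 + 3*n = (n^2 - n + 3)*(2*k + n);  -24*k^3 - 10*k^2*n + 3*k*n^2 + n^3 = (2*k + n)*(4*k + n)*(-3*k + n)
Cancel the common factors (n^2 - n + 3), (2*k + n).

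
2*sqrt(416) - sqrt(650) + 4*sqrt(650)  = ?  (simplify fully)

23*sqrt(26)

2*sqrt(416) = 8*sqrt(26); sqrt(650) = 5*sqrt(26); 4*sqrt(650) = 20*sqrt(26)
Combine: (8 - 5 + 20)·sqrt(26) = 23*sqrt(26)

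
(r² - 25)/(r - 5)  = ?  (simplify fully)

r + 5

Factor: r² - 25 = (r + 5)·(r - 5)
Cancel the common factor (r - 5).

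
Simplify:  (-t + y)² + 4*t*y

(t + y)²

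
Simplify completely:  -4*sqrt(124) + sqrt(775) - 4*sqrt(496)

4*sqrt(124) = 8*sqrt(31); sqrt(775) = 5*sqrt(31); 4*sqrt(496) = 16*sqrt(31)
Combine: (-8 + 5 - 16)·sqrt(31) = -19*sqrt(31)

-19*sqrt(31)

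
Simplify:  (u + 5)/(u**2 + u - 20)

1/(u - 4)

Factor: u**2 + u - 20 = (u - 4)*(u + 5)
Cancel the common factor (u + 5).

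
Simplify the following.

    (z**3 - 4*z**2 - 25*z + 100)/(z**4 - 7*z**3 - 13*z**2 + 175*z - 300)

Factor: z**3 - 4*z**2 - 25*z + 100 = (z + 5)*(z - 4)*(z - 5);  z**4 - 7*z**3 - 13*z**2 + 175*z - 300 = (z + 5)*(z - 4)*(z - 3)*(z - 5)
Cancel the common factors (z - 4), (z - 5), (z + 5).

1/(z - 3)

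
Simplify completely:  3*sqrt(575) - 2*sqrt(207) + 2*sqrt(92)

3*sqrt(575) = 15*sqrt(23); 2*sqrt(207) = 6*sqrt(23); 2*sqrt(92) = 4*sqrt(23)
Combine: (15 - 6 + 4)·sqrt(23) = 13*sqrt(23)

13*sqrt(23)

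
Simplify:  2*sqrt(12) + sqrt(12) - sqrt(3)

2*sqrt(12) = 4*sqrt(3); sqrt(12) = 2*sqrt(3); sqrt(3) = sqrt(3)
Combine: (4 + 2 - 1)·sqrt(3) = 5*sqrt(3)

5*sqrt(3)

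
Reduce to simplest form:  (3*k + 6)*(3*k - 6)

(3*k)^2 - (6)^2 = 9*k^2 - 36.

9*k^2 - 36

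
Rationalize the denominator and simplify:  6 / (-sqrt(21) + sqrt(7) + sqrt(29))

(-90*sqrt(21) - 6*sqrt(29) + 258*sqrt(7) + 84*sqrt(87))/587

Group as (sqrt(7) + sqrt(29)) - sqrt(21); multiply by (sqrt(7) + sqrt(29)) + sqrt(21), then rationalise the remaining surd.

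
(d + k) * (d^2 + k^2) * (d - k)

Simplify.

d^4 - k^4

Telescope via difference of squares: (d+k)(d-k) = d^2 - k^2, then repeat with the next factor.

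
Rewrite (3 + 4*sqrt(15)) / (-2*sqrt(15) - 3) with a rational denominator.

Multiply numerator and denominator by -3 + 2*sqrt(15).
Denominator becomes -51; numerator becomes -6*sqrt(15) + 111.

(-37 + 2*sqrt(15))/17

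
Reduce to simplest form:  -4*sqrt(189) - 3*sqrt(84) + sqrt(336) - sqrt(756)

-20*sqrt(21)

4*sqrt(189) = 12*sqrt(21); 3*sqrt(84) = 6*sqrt(21); sqrt(336) = 4*sqrt(21); sqrt(756) = 6*sqrt(21)
Combine: (-12 - 6 + 4 - 6)·sqrt(21) = -20*sqrt(21)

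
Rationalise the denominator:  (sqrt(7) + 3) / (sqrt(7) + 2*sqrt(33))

(-3*sqrt(7) - 7 + 2*sqrt(231) + 6*sqrt(33))/125

Multiply numerator and denominator by -2*sqrt(33) + sqrt(7).
Denominator becomes -125; numerator becomes -6*sqrt(33) - 2*sqrt(231) + 7 + 3*sqrt(7).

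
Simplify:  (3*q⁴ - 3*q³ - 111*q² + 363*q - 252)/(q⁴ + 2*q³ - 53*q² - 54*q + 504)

(3*q² - 15*q + 12)/(q² - 2*q - 24)

Factor: 3*q⁴ - 3*q³ - 111*q² + 363*q - 252 = 3·(q - 4)·(q - 1)·(q - 3)·(q + 7);  q⁴ + 2*q³ - 53*q² - 54*q + 504 = (q - 3)·(q - 6)·(q + 4)·(q + 7)
Cancel the common factors (q + 7), (q - 3).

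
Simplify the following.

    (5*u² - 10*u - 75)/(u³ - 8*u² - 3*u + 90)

5/(u - 6)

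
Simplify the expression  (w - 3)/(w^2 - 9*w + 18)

Factor: w^2 - 9*w + 18 = (w - 3)*(w - 6)
Cancel the common factor (w - 3).

1/(w - 6)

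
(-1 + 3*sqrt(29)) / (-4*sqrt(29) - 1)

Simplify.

Multiply numerator and denominator by -1 + 4*sqrt(29).
Denominator becomes -463; numerator becomes -7*sqrt(29) + 349.

(-349 + 7*sqrt(29))/463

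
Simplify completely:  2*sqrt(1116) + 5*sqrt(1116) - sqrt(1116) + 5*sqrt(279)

2*sqrt(1116) = 12*sqrt(31); 5*sqrt(1116) = 30*sqrt(31); sqrt(1116) = 6*sqrt(31); 5*sqrt(279) = 15*sqrt(31)
Combine: (12 + 30 - 6 + 15)·sqrt(31) = 51*sqrt(31)

51*sqrt(31)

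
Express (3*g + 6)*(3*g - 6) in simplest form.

(3*g)**2 - (6)**2 = 9*g**2 - 36.

9*g**2 - 36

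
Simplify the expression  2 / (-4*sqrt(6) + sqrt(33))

(-8*sqrt(6) - 2*sqrt(33))/63

Multiply numerator and denominator by sqrt(33) + 4*sqrt(6).
Denominator becomes -63; numerator becomes 2*sqrt(33) + 8*sqrt(6).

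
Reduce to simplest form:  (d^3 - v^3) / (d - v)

d^3 - v^3 = (d - v)(d^2 + d*v + v^2).

d^2 + d*v + v^2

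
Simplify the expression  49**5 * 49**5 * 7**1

49**5 = 7**10; 49**5 = 7**10; 7**1 = 7**1
Combine exponents: 7**21

7**21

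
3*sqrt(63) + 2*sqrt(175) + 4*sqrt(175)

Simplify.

39*sqrt(7)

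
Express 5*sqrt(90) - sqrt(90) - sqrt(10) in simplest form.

11*sqrt(10)

5*sqrt(90) = 15*sqrt(10); sqrt(90) = 3*sqrt(10); sqrt(10) = sqrt(10)
Combine: (15 - 3 - 1)·sqrt(10) = 11*sqrt(10)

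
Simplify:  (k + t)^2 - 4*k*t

(k - t)^2

Expand the square and combine the 4*k*t term.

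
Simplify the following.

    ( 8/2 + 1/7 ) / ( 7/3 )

Numerator: 8/2 + 1/7 = 29/7
Denominator: 7/3 = 7/3
Divide: (29/7) · (3/7) = 87/49

87/49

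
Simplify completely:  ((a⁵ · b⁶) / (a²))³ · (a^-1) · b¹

Inside the bracket: a³ · b⁶
Raise to the power 3: a⁹ · b^18
Multiply by (a^-1) · b¹: add exponents.

a⁸*b^19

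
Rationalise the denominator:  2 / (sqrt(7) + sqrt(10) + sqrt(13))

Group as (sqrt(10) + sqrt(13)) + sqrt(7); multiply by (sqrt(10) + sqrt(13)) - sqrt(7), then rationalise the remaining surd.

(-sqrt(910) + 2*sqrt(13) + 5*sqrt(10) + 8*sqrt(7))/66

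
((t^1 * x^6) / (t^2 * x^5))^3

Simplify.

x^3/t^3

Inside the bracket: (t^-1) * x^1
Raise to the power 3: (t^-3) * x^3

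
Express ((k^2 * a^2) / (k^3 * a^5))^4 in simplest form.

1/(a^12*k^4)

Inside the bracket: (k^-1) * (a^-3)
Raise to the power 4: (k^-4) * (a^-12)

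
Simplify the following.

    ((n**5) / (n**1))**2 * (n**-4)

n**4

Inside the bracket: n**4
Raise to the power 2: n**8
Multiply by (n**-4): add exponents.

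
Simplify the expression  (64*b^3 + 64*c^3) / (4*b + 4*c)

Factor as (a+b)(a^2-ab+b^2) with a=(4*c), b=(4*b).

16*b^2 - 16*b*c + 16*c^2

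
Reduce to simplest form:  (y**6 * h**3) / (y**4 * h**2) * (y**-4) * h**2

h**3/y**2

Quotient: y**2 * h**1
Multiply by (y**-4) * h**2: add exponents.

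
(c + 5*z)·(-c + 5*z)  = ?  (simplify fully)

Product of conjugates: (P+Q)(P-Q) = P^2 - Q^2.

-c² + 25*z²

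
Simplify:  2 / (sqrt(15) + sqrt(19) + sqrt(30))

(-15*sqrt(38) + 2*sqrt(30) + 13*sqrt(19) + 17*sqrt(15))/281

Group as (sqrt(15) + sqrt(19)) + sqrt(30); multiply by (sqrt(15) + sqrt(19)) - sqrt(30), then rationalise the remaining surd.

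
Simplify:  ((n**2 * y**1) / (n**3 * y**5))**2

1/(n**2*y**8)

Inside the bracket: (n**-1) * (y**-4)
Raise to the power 2: (n**-2) * (y**-8)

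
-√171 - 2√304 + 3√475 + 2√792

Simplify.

4*√19 + 12*√22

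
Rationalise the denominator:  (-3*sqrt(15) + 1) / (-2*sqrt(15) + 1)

Multiply numerator and denominator by 1 + 2*sqrt(15).
Denominator becomes -59; numerator becomes -89 - sqrt(15).

(sqrt(15) + 89)/59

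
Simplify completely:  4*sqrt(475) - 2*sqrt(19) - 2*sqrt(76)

4*sqrt(475) = 20*sqrt(19); 2*sqrt(19) = 2*sqrt(19); 2*sqrt(76) = 4*sqrt(19)
Combine: (20 - 2 - 4)·sqrt(19) = 14*sqrt(19)

14*sqrt(19)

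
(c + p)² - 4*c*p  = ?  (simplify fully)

After expansion: c² - 2*c*p + p² — a perfect-square trinomial.

(c - p)²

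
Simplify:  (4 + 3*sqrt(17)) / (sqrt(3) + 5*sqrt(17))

Multiply numerator and denominator by -sqrt(3) + 5*sqrt(17).
Denominator becomes 422; numerator becomes -3*sqrt(51) - 4*sqrt(3) + 20*sqrt(17) + 255.

(-3*sqrt(51) - 4*sqrt(3) + 20*sqrt(17) + 255)/422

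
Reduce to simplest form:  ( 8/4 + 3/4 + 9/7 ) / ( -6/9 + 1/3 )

Numerator: 8/4 + 3/4 + 9/7 = 113/28
Denominator: -6/9 + 1/3 = -1/3
Divide: (113/28) · (-3) = -339/28

-339/28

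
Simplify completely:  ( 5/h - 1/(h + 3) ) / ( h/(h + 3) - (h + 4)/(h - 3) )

Numerator: 5/h - 1/(h + 3) = (4*h + 15)/(h² + 3*h)
Denominator: h/(h + 3) - (h + 4)/(h - 3) = (-10*h - 12)/(h² - 9)
Divide: ((4*h + 15)/(h² + 3*h)) · ((h² - 9)/(-10*h - 12)) = (-4*h² - 3*h + 45)/(10*h² + 12*h)

(-4*h² - 3*h + 45)/(10*h² + 12*h)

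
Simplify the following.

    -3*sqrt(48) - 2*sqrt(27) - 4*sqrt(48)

3*sqrt(48) = 12*sqrt(3); 2*sqrt(27) = 6*sqrt(3); 4*sqrt(48) = 16*sqrt(3)
Combine: (-12 - 6 - 16)·sqrt(3) = -34*sqrt(3)

-34*sqrt(3)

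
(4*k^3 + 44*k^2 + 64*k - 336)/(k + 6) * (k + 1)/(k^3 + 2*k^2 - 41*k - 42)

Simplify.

(4*k - 8)/(k - 6)

Factor: 4*k^3 + 44*k^2 + 64*k - 336 = 4*(k + 6)*(k - 2)*(k + 7);  k^3 + 2*k^2 - 41*k - 42 = (k + 1)*(k + 7)*(k - 6)
Cancel the common factors (k + 1), (k + 7), (k + 6).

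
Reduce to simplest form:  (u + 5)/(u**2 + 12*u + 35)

1/(u + 7)

Factor: u**2 + 12*u + 35 = (u + 7)*(u + 5)
Cancel the common factor (u + 5).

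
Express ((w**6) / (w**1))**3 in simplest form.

w**15

Inside the bracket: w**5
Raise to the power 3: w**15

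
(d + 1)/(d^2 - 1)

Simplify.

1/(d - 1)

Factor: d^2 - 1 = (d + 1)*(d - 1)
Cancel the common factor (d + 1).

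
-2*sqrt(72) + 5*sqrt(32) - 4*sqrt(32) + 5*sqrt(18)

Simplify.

7*sqrt(2)

2*sqrt(72) = 12*sqrt(2); 5*sqrt(32) = 20*sqrt(2); 4*sqrt(32) = 16*sqrt(2); 5*sqrt(18) = 15*sqrt(2)
Combine: (-12 + 20 - 16 + 15)·sqrt(2) = 7*sqrt(2)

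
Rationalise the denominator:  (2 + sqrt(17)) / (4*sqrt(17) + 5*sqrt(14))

Multiply numerator and denominator by -5*sqrt(14) + 4*sqrt(17).
Denominator becomes -78; numerator becomes -5*sqrt(238) - 10*sqrt(14) + 8*sqrt(17) + 68.

(-68 - 8*sqrt(17) + 10*sqrt(14) + 5*sqrt(238))/78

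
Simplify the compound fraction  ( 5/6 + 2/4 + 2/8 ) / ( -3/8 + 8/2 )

Numerator: 5/6 + 2/4 + 2/8 = 19/12
Denominator: -3/8 + 8/2 = 29/8
Divide: (19/12) · (8/29) = 38/87

38/87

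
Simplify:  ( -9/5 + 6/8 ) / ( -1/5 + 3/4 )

Numerator: -9/5 + 6/8 = -21/20
Denominator: -1/5 + 3/4 = 11/20
Divide: (-21/20) · (20/11) = -21/11

-21/11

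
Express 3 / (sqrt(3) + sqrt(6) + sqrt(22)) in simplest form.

Group as (sqrt(3) + sqrt(6)) + sqrt(22); multiply by (sqrt(3) + sqrt(6)) - sqrt(22), then rationalise the remaining surd.

(-57*sqrt(6) - 75*sqrt(3) + 36*sqrt(11) + 39*sqrt(22))/97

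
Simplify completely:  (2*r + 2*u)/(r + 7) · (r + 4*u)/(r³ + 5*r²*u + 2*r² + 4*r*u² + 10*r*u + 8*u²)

Factor: 2*r + 2*u = 2·(r + u);  r³ + 5*r²*u + 2*r² + 4*r*u² + 10*r*u + 8*u² = (r + 2)·(r + u)·(r + 4*u)
Cancel the common factors (r + u), (r + 4*u).

2/(r² + 9*r + 14)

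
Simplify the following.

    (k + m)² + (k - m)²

2*k² + 2*m²

Binomially expand both and collect terms in k, m.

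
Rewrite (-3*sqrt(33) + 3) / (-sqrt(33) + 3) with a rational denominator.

(sqrt(33) + 15)/4

Multiply numerator and denominator by 3 + sqrt(33).
Denominator becomes -24; numerator becomes -90 - 6*sqrt(33).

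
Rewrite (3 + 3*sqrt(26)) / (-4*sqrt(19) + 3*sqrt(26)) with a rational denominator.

Multiply numerator and denominator by 3*sqrt(26) + 4*sqrt(19).
Denominator becomes -70; numerator becomes 9*sqrt(26) + 12*sqrt(19) + 234 + 12*sqrt(494).

(-12*sqrt(494) - 234 - 12*sqrt(19) - 9*sqrt(26))/70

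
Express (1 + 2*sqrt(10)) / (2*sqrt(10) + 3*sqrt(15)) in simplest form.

(-40 - 2*sqrt(10) + 3*sqrt(15) + 30*sqrt(6))/95

Multiply numerator and denominator by -3*sqrt(15) + 2*sqrt(10).
Denominator becomes -95; numerator becomes -30*sqrt(6) - 3*sqrt(15) + 2*sqrt(10) + 40.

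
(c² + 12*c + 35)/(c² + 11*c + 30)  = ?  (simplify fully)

Factor: c² + 12*c + 35 = (c + 7)·(c + 5);  c² + 11*c + 30 = (c + 5)·(c + 6)
Cancel the common factor (c + 5).

(c + 7)/(c + 6)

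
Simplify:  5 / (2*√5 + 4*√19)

Multiply numerator and denominator by -4*√19 + 2*√5.
Denominator becomes -284; numerator becomes -20*√19 + 10*√5.

(-5*√5 + 10*√19)/142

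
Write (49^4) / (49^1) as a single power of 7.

7^6

49^4 = 7^8; 49^1 = 7^2
Combine exponents: 7^6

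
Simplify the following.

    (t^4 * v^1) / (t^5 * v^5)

1/(t*v^4)

Quotient: (t^-1) * (v^-4)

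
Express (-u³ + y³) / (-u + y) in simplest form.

u² + u*y + y²

Apply the difference-of-cubes factorisation and cancel (-u + y).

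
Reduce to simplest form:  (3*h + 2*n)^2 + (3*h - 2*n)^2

18*h^2 + 8*n^2

Only the even-power cross terms survive.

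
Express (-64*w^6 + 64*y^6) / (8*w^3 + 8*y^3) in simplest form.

Difference of sixth powers: factor out (8*w^3 + 8*y^3).

-8*w^3 + 8*y^3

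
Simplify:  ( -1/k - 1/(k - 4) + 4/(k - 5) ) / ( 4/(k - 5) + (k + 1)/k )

(2*k^2 - 2*k - 20)/(k^3 - 4*k^2 - 5*k + 20)

Numerator: -1/k - 1/(k - 4) + 4/(k - 5) = (2*k^2 - 2*k - 20)/(k^3 - 9*k^2 + 20*k)
Denominator: 4/(k - 5) + (k + 1)/k = (k^2 - 5)/(k^2 - 5*k)
Divide: ((2*k^2 - 2*k - 20)/(k^3 - 9*k^2 + 20*k)) · ((k^2 - 5*k)/(k^2 - 5)) = (2*k^2 - 2*k - 20)/(k^3 - 4*k^2 - 5*k + 20)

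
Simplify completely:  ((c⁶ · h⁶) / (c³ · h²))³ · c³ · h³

Inside the bracket: c³ · h⁴
Raise to the power 3: c⁹ · h^12
Multiply by c³ · h³: add exponents.

c^12*h^15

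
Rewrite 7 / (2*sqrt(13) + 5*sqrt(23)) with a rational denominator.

(-14*sqrt(13) + 35*sqrt(23))/523

Multiply numerator and denominator by -5*sqrt(23) + 2*sqrt(13).
Denominator becomes -523; numerator becomes -35*sqrt(23) + 14*sqrt(13).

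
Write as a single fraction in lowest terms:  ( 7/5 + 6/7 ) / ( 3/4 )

Numerator: 7/5 + 6/7 = 79/35
Denominator: 3/4 = 3/4
Divide: (79/35) · (4/3) = 316/105

316/105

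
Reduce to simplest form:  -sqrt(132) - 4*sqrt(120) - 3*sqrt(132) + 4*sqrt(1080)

sqrt(132) = 2*sqrt(33); 4*sqrt(120) = 8*sqrt(30); 3*sqrt(132) = 6*sqrt(33); 4*sqrt(1080) = 24*sqrt(30)

-8*sqrt(33) + 16*sqrt(30)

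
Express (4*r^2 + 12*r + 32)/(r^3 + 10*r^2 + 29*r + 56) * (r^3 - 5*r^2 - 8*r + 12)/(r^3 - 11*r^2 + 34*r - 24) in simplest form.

(4*r + 8)/(r^2 + 3*r - 28)

Factor: 4*r^2 + 12*r + 32 = 4*(r^2 + 3*r + 8);  r^3 + 10*r^2 + 29*r + 56 = (r + 7)*(r^2 + 3*r + 8);  r^3 - 5*r^2 - 8*r + 12 = (r + 2)*(r - 6)*(r - 1);  r^3 - 11*r^2 + 34*r - 24 = (r - 1)*(r - 6)*(r - 4)
Cancel the common factors (r^2 + 3*r + 8), (r - 1), (r - 6).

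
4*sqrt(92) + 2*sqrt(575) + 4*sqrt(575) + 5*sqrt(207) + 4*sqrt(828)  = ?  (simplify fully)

4*sqrt(92) = 8*sqrt(23); 2*sqrt(575) = 10*sqrt(23); 4*sqrt(575) = 20*sqrt(23); 5*sqrt(207) = 15*sqrt(23); 4*sqrt(828) = 24*sqrt(23)
Combine: (8 + 10 + 20 + 15 + 24)·sqrt(23) = 77*sqrt(23)

77*sqrt(23)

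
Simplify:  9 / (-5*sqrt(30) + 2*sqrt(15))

Multiply numerator and denominator by 2*sqrt(15) + 5*sqrt(30).
Denominator becomes -690; numerator becomes 18*sqrt(15) + 45*sqrt(30).

(-15*sqrt(30) - 6*sqrt(15))/230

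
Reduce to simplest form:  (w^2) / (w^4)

w^(-2)

Quotient: (w^-2)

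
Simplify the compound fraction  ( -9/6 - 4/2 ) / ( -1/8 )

Numerator: -9/6 - 4/2 = -7/2
Denominator: -1/8 = -1/8
Divide: (-7/2) · (-8) = 28

28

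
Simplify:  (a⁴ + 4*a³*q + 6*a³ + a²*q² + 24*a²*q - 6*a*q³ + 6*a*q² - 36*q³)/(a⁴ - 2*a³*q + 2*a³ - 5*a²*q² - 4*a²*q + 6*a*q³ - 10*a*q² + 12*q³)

Factor: a⁴ + 4*a³*q + 6*a³ + a²*q² + 24*a²*q - 6*a*q³ + 6*a*q² - 36*q³ = (a + 6)·(a + 3*q)·(a + 2*q)·(a - q);  a⁴ - 2*a³*q + 2*a³ - 5*a²*q² - 4*a²*q + 6*a*q³ - 10*a*q² + 12*q³ = (a - q)·(a + 2*q)·(a - 3*q)·(a + 2)
Cancel the common factors (a + 2*q), (a - q).

(-a² - 3*a*q - 6*a - 18*q)/(-a² + 3*a*q - 2*a + 6*q)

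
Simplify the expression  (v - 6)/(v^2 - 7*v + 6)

1/(v - 1)

Factor: v^2 - 7*v + 6 = (v - 1)*(v - 6)
Cancel the common factor (v - 6).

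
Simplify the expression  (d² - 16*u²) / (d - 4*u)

d + 4*u

Factor d^2 - (4*u)^2 and cancel (d - 4*u).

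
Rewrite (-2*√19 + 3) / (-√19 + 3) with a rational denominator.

Multiply numerator and denominator by 3 + √19.
Denominator becomes -10; numerator becomes -29 - 3*√19.

(3*√19 + 29)/10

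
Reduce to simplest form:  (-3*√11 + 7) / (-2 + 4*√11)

(-59 + 11*√11)/86

Multiply numerator and denominator by -4*√11 - 2.
Denominator becomes -172; numerator becomes -22*√11 + 118.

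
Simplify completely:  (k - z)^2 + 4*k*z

After expansion: k^2 + 2*k*z + z^2 — a perfect-square trinomial.

(k + z)^2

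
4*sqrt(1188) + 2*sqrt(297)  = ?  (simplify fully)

30*sqrt(33)

4*sqrt(1188) = 24*sqrt(33); 2*sqrt(297) = 6*sqrt(33)
Combine: (24 + 6)·sqrt(33) = 30*sqrt(33)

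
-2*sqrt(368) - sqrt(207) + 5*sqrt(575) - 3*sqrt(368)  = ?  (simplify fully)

2*sqrt(368) = 8*sqrt(23); sqrt(207) = 3*sqrt(23); 5*sqrt(575) = 25*sqrt(23); 3*sqrt(368) = 12*sqrt(23)
Combine: (-8 - 3 + 25 - 12)·sqrt(23) = 2*sqrt(23)

2*sqrt(23)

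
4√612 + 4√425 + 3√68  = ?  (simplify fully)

4√612 = 24*√17; 4√425 = 20*√17; 3√68 = 6*√17
Combine: (24 + 20 + 6)·√17 = 50*√17

50*√17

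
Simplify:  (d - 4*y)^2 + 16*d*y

Expanding gives d^2 + 8*d*y + 16*y^2, a perfect square.

(d + 4*y)^2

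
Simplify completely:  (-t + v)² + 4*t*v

(t + v)²

After expansion: t² + 2*t*v + v² — a perfect-square trinomial.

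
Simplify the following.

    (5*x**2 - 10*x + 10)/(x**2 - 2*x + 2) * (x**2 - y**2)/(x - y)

Factor: 5*x**2 - 10*x + 10 = 5*(x**2 - 2*x + 2);  x**2 - y**2 = (x + y)*(x - y)
Cancel the common factors (x**2 - 2*x + 2), (x - y).

5*x + 5*y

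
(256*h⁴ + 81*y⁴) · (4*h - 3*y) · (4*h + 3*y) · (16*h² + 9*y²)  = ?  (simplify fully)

Telescope via difference of squares: ((4*h)+(3*y))((4*h)-(3*y)) = 16*h² - 9*y², then repeat with the next factor.

65536*h⁸ - 6561*y⁸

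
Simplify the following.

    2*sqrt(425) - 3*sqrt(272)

-2*sqrt(17)

2*sqrt(425) = 10*sqrt(17); 3*sqrt(272) = 12*sqrt(17)
Combine: (10 - 12)·sqrt(17) = -2*sqrt(17)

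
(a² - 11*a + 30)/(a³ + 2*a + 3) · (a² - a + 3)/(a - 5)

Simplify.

(a - 6)/(a + 1)

Factor: a² - 11*a + 30 = (a - 6)·(a - 5);  a³ + 2*a + 3 = (a + 1)·(a² - a + 3)
Cancel the common factors (a² - a + 3), (a - 5).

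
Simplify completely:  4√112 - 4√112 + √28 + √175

4√112 = 16*√7; 4√112 = 16*√7; √28 = 2*√7; √175 = 5*√7
Combine: (16 - 16 + 2 + 5)·√7 = 7*√7

7*√7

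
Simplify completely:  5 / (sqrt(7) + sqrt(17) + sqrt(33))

(-2*sqrt(3927) - 9*sqrt(33) + 23*sqrt(17) + 43*sqrt(7))/79

Group as (sqrt(7) + sqrt(17)) + sqrt(33); multiply by (sqrt(7) + sqrt(17)) - sqrt(33), then rationalise the remaining surd.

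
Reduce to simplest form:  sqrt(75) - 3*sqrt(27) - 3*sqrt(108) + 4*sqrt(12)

sqrt(75) = 5*sqrt(3); 3*sqrt(27) = 9*sqrt(3); 3*sqrt(108) = 18*sqrt(3); 4*sqrt(12) = 8*sqrt(3)
Combine: (5 - 9 - 18 + 8)·sqrt(3) = -14*sqrt(3)

-14*sqrt(3)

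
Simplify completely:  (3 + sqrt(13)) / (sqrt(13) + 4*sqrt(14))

(-13 - 3*sqrt(13) + 12*sqrt(14) + 4*sqrt(182))/211

Multiply numerator and denominator by -4*sqrt(14) + sqrt(13).
Denominator becomes -211; numerator becomes -4*sqrt(182) - 12*sqrt(14) + 3*sqrt(13) + 13.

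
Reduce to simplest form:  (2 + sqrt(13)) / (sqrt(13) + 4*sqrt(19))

(-13 - 2*sqrt(13) + 8*sqrt(19) + 4*sqrt(247))/291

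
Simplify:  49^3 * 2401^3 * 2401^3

7^30

49^3 = 7^6; 2401^3 = 7^12; 2401^3 = 7^12
Combine exponents: 7^30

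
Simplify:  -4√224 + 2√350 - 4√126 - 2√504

-30*√14

4√224 = 16*√14; 2√350 = 10*√14; 4√126 = 12*√14; 2√504 = 12*√14
Combine: (-16 + 10 - 12 - 12)·√14 = -30*√14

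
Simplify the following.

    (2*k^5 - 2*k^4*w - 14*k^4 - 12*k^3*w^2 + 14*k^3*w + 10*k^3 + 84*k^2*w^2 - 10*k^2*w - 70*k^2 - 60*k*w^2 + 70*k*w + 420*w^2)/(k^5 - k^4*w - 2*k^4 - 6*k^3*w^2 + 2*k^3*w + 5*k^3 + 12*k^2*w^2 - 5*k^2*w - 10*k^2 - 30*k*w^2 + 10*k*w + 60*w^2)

Factor: 2*k^5 - 2*k^4*w - 14*k^4 - 12*k^3*w^2 + 14*k^3*w + 10*k^3 + 84*k^2*w^2 - 10*k^2*w - 70*k^2 - 60*k*w^2 + 70*k*w + 420*w^2 = 2*(k - 3*w)*(k^2 + 5)*(k - 7)*(k + 2*w);  k^5 - k^4*w - 2*k^4 - 6*k^3*w^2 + 2*k^3*w + 5*k^3 + 12*k^2*w^2 - 5*k^2*w - 10*k^2 - 30*k*w^2 + 10*k*w + 60*w^2 = (k + 2*w)*(k^2 + 5)*(k - 3*w)*(k - 2)
Cancel the common factors (k^2 + 5), (k - 3*w), (k + 2*w).

(2*k - 14)/(k - 2)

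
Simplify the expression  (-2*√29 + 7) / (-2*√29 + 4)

(-3*√29 + 44)/50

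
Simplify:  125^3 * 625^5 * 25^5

125^3 = 5^9; 625^5 = 5^20; 25^5 = 5^10
Combine exponents: 5^39

5^39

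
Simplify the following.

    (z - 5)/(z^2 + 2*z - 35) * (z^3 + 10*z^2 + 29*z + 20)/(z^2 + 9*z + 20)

Factor: z^2 + 2*z - 35 = (z + 7)*(z - 5);  z^3 + 10*z^2 + 29*z + 20 = (z + 4)*(z + 1)*(z + 5);  z^2 + 9*z + 20 = (z + 4)*(z + 5)
Cancel the common factors (z - 5), (z + 4), (z + 5).

(z + 1)/(z + 7)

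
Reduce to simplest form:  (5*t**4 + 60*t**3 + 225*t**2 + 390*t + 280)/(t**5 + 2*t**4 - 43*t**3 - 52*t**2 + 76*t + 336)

(5*t + 10)/(t**2 - 8*t + 12)

Factor: 5*t**4 + 60*t**3 + 225*t**2 + 390*t + 280 = 5*(t**2 + 3*t + 4)*(t + 2)*(t + 7);  t**5 + 2*t**4 - 43*t**3 - 52*t**2 + 76*t + 336 = (t + 7)*(t**2 + 3*t + 4)*(t - 2)*(t - 6)
Cancel the common factors (t**2 + 3*t + 4), (t + 7).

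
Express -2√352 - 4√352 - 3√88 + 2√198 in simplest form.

-24*√22

2√352 = 8*√22; 4√352 = 16*√22; 3√88 = 6*√22; 2√198 = 6*√22
Combine: (-8 - 16 - 6 + 6)·√22 = -24*√22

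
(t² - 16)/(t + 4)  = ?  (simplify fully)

t - 4

Factor: t² - 16 = (t + 4)·(t - 4)
Cancel the common factor (t + 4).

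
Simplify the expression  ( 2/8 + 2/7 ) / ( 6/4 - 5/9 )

135/238

Numerator: 2/8 + 2/7 = 15/28
Denominator: 6/4 - 5/9 = 17/18
Divide: (15/28) · (18/17) = 135/238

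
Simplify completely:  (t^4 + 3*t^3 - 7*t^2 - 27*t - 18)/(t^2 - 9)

Factor: t^4 + 3*t^3 - 7*t^2 - 27*t - 18 = (t + 2)*(t + 3)*(t + 1)*(t - 3);  t^2 - 9 = (t + 3)*(t - 3)
Cancel the common factors (t + 3), (t - 3).

t^2 + 3*t + 2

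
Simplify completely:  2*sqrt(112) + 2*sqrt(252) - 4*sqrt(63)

2*sqrt(112) = 8*sqrt(7); 2*sqrt(252) = 12*sqrt(7); 4*sqrt(63) = 12*sqrt(7)
Combine: (8 + 12 - 12)·sqrt(7) = 8*sqrt(7)

8*sqrt(7)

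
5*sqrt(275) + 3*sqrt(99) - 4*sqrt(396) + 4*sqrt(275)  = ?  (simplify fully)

5*sqrt(275) = 25*sqrt(11); 3*sqrt(99) = 9*sqrt(11); 4*sqrt(396) = 24*sqrt(11); 4*sqrt(275) = 20*sqrt(11)
Combine: (25 + 9 - 24 + 20)·sqrt(11) = 30*sqrt(11)

30*sqrt(11)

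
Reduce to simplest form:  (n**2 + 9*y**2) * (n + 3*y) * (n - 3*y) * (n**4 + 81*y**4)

n**8 - 6561*y**8

Telescope via difference of squares: (n+(3*y))(n-(3*y)) = n**2 - 9*y**2, then repeat with the next factor.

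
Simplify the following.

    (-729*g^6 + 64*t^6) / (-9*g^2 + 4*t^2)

81*g^4 + 36*g^2*t^2 + 16*t^4

Difference of sixth powers: factor out (-9*g^2 + 4*t^2).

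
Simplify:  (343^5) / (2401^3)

7^3

343^5 = 7^15; 2401^3 = 7^12
Combine exponents: 7^3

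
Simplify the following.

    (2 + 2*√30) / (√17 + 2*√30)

(-2*√510 - 2*√17 + 4*√30 + 120)/103

Multiply numerator and denominator by -√17 + 2*√30.
Denominator becomes 103; numerator becomes -2*√510 - 2*√17 + 4*√30 + 120.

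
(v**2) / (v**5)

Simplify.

v**(-3)

Quotient: (v**-3)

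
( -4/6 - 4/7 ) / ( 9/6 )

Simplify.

Numerator: -4/6 - 4/7 = -26/21
Denominator: 9/6 = 3/2
Divide: (-26/21) · (2/3) = -52/63

-52/63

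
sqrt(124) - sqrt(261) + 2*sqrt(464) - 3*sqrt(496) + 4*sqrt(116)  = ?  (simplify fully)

sqrt(124) = 2*sqrt(31); sqrt(261) = 3*sqrt(29); 2*sqrt(464) = 8*sqrt(29); 3*sqrt(496) = 12*sqrt(31); 4*sqrt(116) = 8*sqrt(29)

-10*sqrt(31) + 13*sqrt(29)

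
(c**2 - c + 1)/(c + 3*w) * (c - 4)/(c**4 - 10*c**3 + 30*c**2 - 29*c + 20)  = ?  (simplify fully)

Factor: c**4 - 10*c**3 + 30*c**2 - 29*c + 20 = (c - 4)*(c**2 - c + 1)*(c - 5)
Cancel the common factors (c**2 - c + 1), (c - 4).

1/(c**2 + 3*c*w - 5*c - 15*w)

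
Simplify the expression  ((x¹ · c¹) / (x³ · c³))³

Inside the bracket: (x^-2) · (c^-2)
Raise to the power 3: (x^-6) · (c^-6)

1/(c⁶*x⁶)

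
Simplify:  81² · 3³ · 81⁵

3^31

81² = 3^8; 3³ = 3^3; 81⁵ = 3^20
Combine exponents: 3^31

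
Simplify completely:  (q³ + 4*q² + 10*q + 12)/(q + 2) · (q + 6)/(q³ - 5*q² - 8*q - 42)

Factor: q³ + 4*q² + 10*q + 12 = (q + 2)·(q² + 2*q + 6);  q³ - 5*q² - 8*q - 42 = (q² + 2*q + 6)·(q - 7)
Cancel the common factors (q² + 2*q + 6), (q + 2).

(q + 6)/(q - 7)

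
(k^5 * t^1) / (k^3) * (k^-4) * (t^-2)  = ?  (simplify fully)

Quotient: k^2 * t^1
Multiply by (k^-4) * (t^-2): add exponents.

1/(k^2*t)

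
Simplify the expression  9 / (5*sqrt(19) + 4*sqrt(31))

Multiply numerator and denominator by -4*sqrt(31) + 5*sqrt(19).
Denominator becomes -21; numerator becomes -36*sqrt(31) + 45*sqrt(19).

(-15*sqrt(19) + 12*sqrt(31))/7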